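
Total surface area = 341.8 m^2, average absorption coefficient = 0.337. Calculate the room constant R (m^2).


Given values:
  S = 341.8 m^2, alpha = 0.337
Formula: R = S * alpha / (1 - alpha)
Numerator: 341.8 * 0.337 = 115.1866
Denominator: 1 - 0.337 = 0.663
R = 115.1866 / 0.663 = 173.74

173.74 m^2


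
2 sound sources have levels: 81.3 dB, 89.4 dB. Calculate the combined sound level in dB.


Formula: L_total = 10 * log10( sum(10^(Li/10)) )
  Source 1: 10^(81.3/10) = 134896288.2592
  Source 2: 10^(89.4/10) = 870963589.9561
Sum of linear values = 1005859878.2153
L_total = 10 * log10(1005859878.2153) = 90.03

90.03 dB


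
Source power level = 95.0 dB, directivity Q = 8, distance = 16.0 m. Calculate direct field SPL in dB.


Given values:
  Lw = 95.0 dB, Q = 8, r = 16.0 m
Formula: SPL = Lw + 10 * log10(Q / (4 * pi * r^2))
Compute 4 * pi * r^2 = 4 * pi * 16.0^2 = 3216.9909
Compute Q / denom = 8 / 3216.9909 = 0.0024868
Compute 10 * log10(0.0024868) = -26.0436
SPL = 95.0 + (-26.0436) = 68.96

68.96 dB


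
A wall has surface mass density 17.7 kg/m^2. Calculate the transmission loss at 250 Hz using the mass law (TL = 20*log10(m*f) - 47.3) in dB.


Given values:
  m = 17.7 kg/m^2, f = 250 Hz
Formula: TL = 20 * log10(m * f) - 47.3
Compute m * f = 17.7 * 250 = 4425.0
Compute log10(4425.0) = 3.645913
Compute 20 * 3.645913 = 72.9183
TL = 72.9183 - 47.3 = 25.62

25.62 dB


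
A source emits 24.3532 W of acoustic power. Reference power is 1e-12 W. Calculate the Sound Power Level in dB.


Given values:
  W = 24.3532 W
  W_ref = 1e-12 W
Formula: SWL = 10 * log10(W / W_ref)
Compute ratio: W / W_ref = 24353200000000
Compute log10: log10(24353200000000) = 13.386556
Multiply: SWL = 10 * 13.386556 = 133.87

133.87 dB


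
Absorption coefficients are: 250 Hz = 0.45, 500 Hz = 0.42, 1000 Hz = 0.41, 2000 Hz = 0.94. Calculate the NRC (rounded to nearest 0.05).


Given values:
  a_250 = 0.45, a_500 = 0.42
  a_1000 = 0.41, a_2000 = 0.94
Formula: NRC = (a250 + a500 + a1000 + a2000) / 4
Sum = 0.45 + 0.42 + 0.41 + 0.94 = 2.22
NRC = 2.22 / 4 = 0.555
Rounded to nearest 0.05: 0.55

0.55


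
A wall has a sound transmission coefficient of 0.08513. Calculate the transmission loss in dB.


Given values:
  tau = 0.08513
Formula: TL = 10 * log10(1 / tau)
Compute 1 / tau = 1 / 0.08513 = 11.7467
Compute log10(11.7467) = 1.069916
TL = 10 * 1.069916 = 10.7

10.7 dB


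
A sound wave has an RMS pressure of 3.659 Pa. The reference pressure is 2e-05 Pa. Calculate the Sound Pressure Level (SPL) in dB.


Given values:
  p = 3.659 Pa
  p_ref = 2e-05 Pa
Formula: SPL = 20 * log10(p / p_ref)
Compute ratio: p / p_ref = 3.659 / 2e-05 = 182950
Compute log10: log10(182950) = 5.262332
Multiply: SPL = 20 * 5.262332 = 105.25

105.25 dB


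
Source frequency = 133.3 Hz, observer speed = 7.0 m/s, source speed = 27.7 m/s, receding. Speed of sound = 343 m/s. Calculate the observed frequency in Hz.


Given values:
  f_s = 133.3 Hz, v_o = 7.0 m/s, v_s = 27.7 m/s
  Direction: receding
Formula: f_o = f_s * (c - v_o) / (c + v_s)
Numerator: c - v_o = 343 - 7.0 = 336.0
Denominator: c + v_s = 343 + 27.7 = 370.7
f_o = 133.3 * 336.0 / 370.7 = 120.82

120.82 Hz


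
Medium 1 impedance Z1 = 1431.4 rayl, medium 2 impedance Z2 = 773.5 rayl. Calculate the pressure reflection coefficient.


Given values:
  Z1 = 1431.4 rayl, Z2 = 773.5 rayl
Formula: R = (Z2 - Z1) / (Z2 + Z1)
Numerator: Z2 - Z1 = 773.5 - 1431.4 = -657.9
Denominator: Z2 + Z1 = 773.5 + 1431.4 = 2204.9
R = -657.9 / 2204.9 = -0.2984

-0.2984


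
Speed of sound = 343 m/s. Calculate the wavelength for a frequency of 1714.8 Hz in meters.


Given values:
  c = 343 m/s, f = 1714.8 Hz
Formula: lambda = c / f
lambda = 343 / 1714.8
lambda = 0.2

0.2 m


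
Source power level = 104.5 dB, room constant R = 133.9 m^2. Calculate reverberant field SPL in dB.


Given values:
  Lw = 104.5 dB, R = 133.9 m^2
Formula: SPL = Lw + 10 * log10(4 / R)
Compute 4 / R = 4 / 133.9 = 0.029873
Compute 10 * log10(0.029873) = -15.2472
SPL = 104.5 + (-15.2472) = 89.25

89.25 dB


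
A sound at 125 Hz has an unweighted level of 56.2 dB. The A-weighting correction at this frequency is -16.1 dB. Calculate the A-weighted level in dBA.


Given values:
  SPL = 56.2 dB
  A-weighting at 125 Hz = -16.1 dB
Formula: L_A = SPL + A_weight
L_A = 56.2 + (-16.1)
L_A = 40.1

40.1 dBA


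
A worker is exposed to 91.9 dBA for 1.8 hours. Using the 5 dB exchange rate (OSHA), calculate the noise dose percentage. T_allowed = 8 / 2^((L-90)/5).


Given values:
  L = 91.9 dBA, T = 1.8 hours
Formula: T_allowed = 8 / 2^((L - 90) / 5)
Compute exponent: (91.9 - 90) / 5 = 0.38
Compute 2^(0.38) = 1.301342
T_allowed = 8 / 1.301342 = 6.1475 hours
Dose = (T / T_allowed) * 100
Dose = (1.8 / 6.1475) * 100 = 29.28

29.28 %


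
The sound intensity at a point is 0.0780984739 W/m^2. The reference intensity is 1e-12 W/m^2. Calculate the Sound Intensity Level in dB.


Given values:
  I = 0.0780984739 W/m^2
  I_ref = 1e-12 W/m^2
Formula: SIL = 10 * log10(I / I_ref)
Compute ratio: I / I_ref = 78098473900
Compute log10: log10(78098473900) = 10.892643
Multiply: SIL = 10 * 10.892643 = 108.93

108.93 dB


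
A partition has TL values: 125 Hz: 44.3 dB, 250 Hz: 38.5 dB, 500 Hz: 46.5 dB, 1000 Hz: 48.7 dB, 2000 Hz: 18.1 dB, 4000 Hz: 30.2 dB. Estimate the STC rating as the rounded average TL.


Given TL values at each frequency:
  125 Hz: 44.3 dB
  250 Hz: 38.5 dB
  500 Hz: 46.5 dB
  1000 Hz: 48.7 dB
  2000 Hz: 18.1 dB
  4000 Hz: 30.2 dB
Formula: STC ~ round(average of TL values)
Sum = 44.3 + 38.5 + 46.5 + 48.7 + 18.1 + 30.2 = 226.3
Average = 226.3 / 6 = 37.72
Rounded: 38

38


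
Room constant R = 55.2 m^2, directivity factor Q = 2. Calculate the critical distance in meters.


Given values:
  R = 55.2 m^2, Q = 2
Formula: d_c = 0.141 * sqrt(Q * R)
Compute Q * R = 2 * 55.2 = 110.4
Compute sqrt(110.4) = 10.5071
d_c = 0.141 * 10.5071 = 1.482

1.482 m


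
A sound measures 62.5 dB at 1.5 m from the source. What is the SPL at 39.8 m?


Given values:
  SPL1 = 62.5 dB, r1 = 1.5 m, r2 = 39.8 m
Formula: SPL2 = SPL1 - 20 * log10(r2 / r1)
Compute ratio: r2 / r1 = 39.8 / 1.5 = 26.5333
Compute log10: log10(26.5333) = 1.423791
Compute drop: 20 * 1.423791 = 28.4758
SPL2 = 62.5 - 28.4758 = 34.02

34.02 dB


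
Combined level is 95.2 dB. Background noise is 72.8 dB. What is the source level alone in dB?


Given values:
  L_total = 95.2 dB, L_bg = 72.8 dB
Formula: L_source = 10 * log10(10^(L_total/10) - 10^(L_bg/10))
Convert to linear:
  10^(95.2/10) = 3311311214.8259
  10^(72.8/10) = 19054607.1796
Difference: 3311311214.8259 - 19054607.1796 = 3292256607.6463
L_source = 10 * log10(3292256607.6463) = 95.17

95.17 dB


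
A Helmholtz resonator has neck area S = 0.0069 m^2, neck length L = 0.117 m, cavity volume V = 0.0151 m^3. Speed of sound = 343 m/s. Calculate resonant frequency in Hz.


Given values:
  S = 0.0069 m^2, L = 0.117 m, V = 0.0151 m^3, c = 343 m/s
Formula: f = (c / (2*pi)) * sqrt(S / (V * L))
Compute V * L = 0.0151 * 0.117 = 0.0017667
Compute S / (V * L) = 0.0069 / 0.0017667 = 3.9056
Compute sqrt(3.9056) = 1.976259
Compute c / (2*pi) = 343 / 6.283185 = 54.590148
f = 54.590148 * 1.976259 = 107.88

107.88 Hz


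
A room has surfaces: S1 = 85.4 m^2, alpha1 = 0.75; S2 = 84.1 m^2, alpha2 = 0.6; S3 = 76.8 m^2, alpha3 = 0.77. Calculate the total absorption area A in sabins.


Given surfaces:
  Surface 1: 85.4 * 0.75 = 64.05
  Surface 2: 84.1 * 0.6 = 50.46
  Surface 3: 76.8 * 0.77 = 59.136
Formula: A = sum(Si * alpha_i)
A = 64.05 + 50.46 + 59.136
A = 173.65

173.65 sabins


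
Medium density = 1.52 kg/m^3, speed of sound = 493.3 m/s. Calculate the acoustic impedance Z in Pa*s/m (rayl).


Given values:
  rho = 1.52 kg/m^3
  c = 493.3 m/s
Formula: Z = rho * c
Z = 1.52 * 493.3
Z = 749.82

749.82 rayl


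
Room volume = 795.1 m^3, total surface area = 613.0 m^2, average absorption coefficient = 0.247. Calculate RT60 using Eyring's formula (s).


Given values:
  V = 795.1 m^3, S = 613.0 m^2, alpha = 0.247
Formula: RT60 = 0.161 * V / (-S * ln(1 - alpha))
Compute ln(1 - 0.247) = ln(0.753) = -0.28369
Denominator: -613.0 * -0.28369 = 173.902
Numerator: 0.161 * 795.1 = 128.0111
RT60 = 128.0111 / 173.902 = 0.736

0.736 s


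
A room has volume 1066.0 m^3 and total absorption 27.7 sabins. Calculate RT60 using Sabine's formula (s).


Given values:
  V = 1066.0 m^3
  A = 27.7 sabins
Formula: RT60 = 0.161 * V / A
Numerator: 0.161 * 1066.0 = 171.626
RT60 = 171.626 / 27.7 = 6.196

6.196 s


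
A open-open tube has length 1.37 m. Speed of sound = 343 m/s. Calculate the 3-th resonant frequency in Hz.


Given values:
  Tube type: open-open, L = 1.37 m, c = 343 m/s, n = 3
Formula: f_n = n * c / (2 * L)
Compute 2 * L = 2 * 1.37 = 2.74
f = 3 * 343 / 2.74
f = 375.55

375.55 Hz


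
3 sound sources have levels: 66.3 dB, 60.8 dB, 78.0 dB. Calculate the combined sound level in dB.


Formula: L_total = 10 * log10( sum(10^(Li/10)) )
  Source 1: 10^(66.3/10) = 4265795.188
  Source 2: 10^(60.8/10) = 1202264.4346
  Source 3: 10^(78.0/10) = 63095734.448
Sum of linear values = 68563794.0706
L_total = 10 * log10(68563794.0706) = 78.36

78.36 dB


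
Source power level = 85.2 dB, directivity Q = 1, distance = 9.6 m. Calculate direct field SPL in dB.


Given values:
  Lw = 85.2 dB, Q = 1, r = 9.6 m
Formula: SPL = Lw + 10 * log10(Q / (4 * pi * r^2))
Compute 4 * pi * r^2 = 4 * pi * 9.6^2 = 1158.1167
Compute Q / denom = 1 / 1158.1167 = 0.00086347
Compute 10 * log10(0.00086347) = -30.6375
SPL = 85.2 + (-30.6375) = 54.56

54.56 dB


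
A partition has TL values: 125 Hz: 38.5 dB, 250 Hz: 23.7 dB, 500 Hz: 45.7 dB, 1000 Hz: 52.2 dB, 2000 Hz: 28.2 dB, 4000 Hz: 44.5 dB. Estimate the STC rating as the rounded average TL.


Given TL values at each frequency:
  125 Hz: 38.5 dB
  250 Hz: 23.7 dB
  500 Hz: 45.7 dB
  1000 Hz: 52.2 dB
  2000 Hz: 28.2 dB
  4000 Hz: 44.5 dB
Formula: STC ~ round(average of TL values)
Sum = 38.5 + 23.7 + 45.7 + 52.2 + 28.2 + 44.5 = 232.8
Average = 232.8 / 6 = 38.8
Rounded: 39

39


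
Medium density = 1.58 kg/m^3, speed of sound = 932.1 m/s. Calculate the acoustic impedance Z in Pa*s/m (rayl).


Given values:
  rho = 1.58 kg/m^3
  c = 932.1 m/s
Formula: Z = rho * c
Z = 1.58 * 932.1
Z = 1472.72

1472.72 rayl


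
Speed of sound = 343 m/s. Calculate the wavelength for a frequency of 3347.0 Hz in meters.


Given values:
  c = 343 m/s, f = 3347.0 Hz
Formula: lambda = c / f
lambda = 343 / 3347.0
lambda = 0.1025

0.1025 m


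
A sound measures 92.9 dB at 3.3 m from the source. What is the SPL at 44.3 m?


Given values:
  SPL1 = 92.9 dB, r1 = 3.3 m, r2 = 44.3 m
Formula: SPL2 = SPL1 - 20 * log10(r2 / r1)
Compute ratio: r2 / r1 = 44.3 / 3.3 = 13.4242
Compute log10: log10(13.4242) = 1.127888
Compute drop: 20 * 1.127888 = 22.5578
SPL2 = 92.9 - 22.5578 = 70.34

70.34 dB


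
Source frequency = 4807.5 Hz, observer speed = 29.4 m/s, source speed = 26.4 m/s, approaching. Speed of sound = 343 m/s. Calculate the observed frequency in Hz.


Given values:
  f_s = 4807.5 Hz, v_o = 29.4 m/s, v_s = 26.4 m/s
  Direction: approaching
Formula: f_o = f_s * (c + v_o) / (c - v_s)
Numerator: c + v_o = 343 + 29.4 = 372.4
Denominator: c - v_s = 343 - 26.4 = 316.6
f_o = 4807.5 * 372.4 / 316.6 = 5654.81

5654.81 Hz


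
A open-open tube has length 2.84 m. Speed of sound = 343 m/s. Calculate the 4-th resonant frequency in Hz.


Given values:
  Tube type: open-open, L = 2.84 m, c = 343 m/s, n = 4
Formula: f_n = n * c / (2 * L)
Compute 2 * L = 2 * 2.84 = 5.68
f = 4 * 343 / 5.68
f = 241.55

241.55 Hz


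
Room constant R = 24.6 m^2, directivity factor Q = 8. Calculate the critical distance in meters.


Given values:
  R = 24.6 m^2, Q = 8
Formula: d_c = 0.141 * sqrt(Q * R)
Compute Q * R = 8 * 24.6 = 196.8
Compute sqrt(196.8) = 14.0285
d_c = 0.141 * 14.0285 = 1.978

1.978 m


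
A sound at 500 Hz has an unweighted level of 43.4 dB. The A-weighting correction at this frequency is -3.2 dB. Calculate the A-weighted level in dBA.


Given values:
  SPL = 43.4 dB
  A-weighting at 500 Hz = -3.2 dB
Formula: L_A = SPL + A_weight
L_A = 43.4 + (-3.2)
L_A = 40.2

40.2 dBA


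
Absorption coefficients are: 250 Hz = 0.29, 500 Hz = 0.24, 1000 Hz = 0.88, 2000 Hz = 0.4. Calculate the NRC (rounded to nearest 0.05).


Given values:
  a_250 = 0.29, a_500 = 0.24
  a_1000 = 0.88, a_2000 = 0.4
Formula: NRC = (a250 + a500 + a1000 + a2000) / 4
Sum = 0.29 + 0.24 + 0.88 + 0.4 = 1.81
NRC = 1.81 / 4 = 0.4525
Rounded to nearest 0.05: 0.45

0.45


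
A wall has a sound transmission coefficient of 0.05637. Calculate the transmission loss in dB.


Given values:
  tau = 0.05637
Formula: TL = 10 * log10(1 / tau)
Compute 1 / tau = 1 / 0.05637 = 17.7399
Compute log10(17.7399) = 1.248951
TL = 10 * 1.248951 = 12.49

12.49 dB


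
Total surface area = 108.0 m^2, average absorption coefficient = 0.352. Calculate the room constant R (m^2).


Given values:
  S = 108.0 m^2, alpha = 0.352
Formula: R = S * alpha / (1 - alpha)
Numerator: 108.0 * 0.352 = 38.016
Denominator: 1 - 0.352 = 0.648
R = 38.016 / 0.648 = 58.67

58.67 m^2


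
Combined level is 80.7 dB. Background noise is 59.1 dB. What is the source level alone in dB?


Given values:
  L_total = 80.7 dB, L_bg = 59.1 dB
Formula: L_source = 10 * log10(10^(L_total/10) - 10^(L_bg/10))
Convert to linear:
  10^(80.7/10) = 117489755.494
  10^(59.1/10) = 812830.5162
Difference: 117489755.494 - 812830.5162 = 116676924.9778
L_source = 10 * log10(116676924.9778) = 80.67

80.67 dB


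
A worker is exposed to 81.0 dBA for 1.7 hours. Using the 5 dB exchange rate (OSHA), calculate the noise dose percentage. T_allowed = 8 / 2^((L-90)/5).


Given values:
  L = 81.0 dBA, T = 1.7 hours
Formula: T_allowed = 8 / 2^((L - 90) / 5)
Compute exponent: (81.0 - 90) / 5 = -1.8
Compute 2^(-1.8) = 0.287175
T_allowed = 8 / 0.287175 = 27.857578 hours
Dose = (T / T_allowed) * 100
Dose = (1.7 / 27.857578) * 100 = 6.1

6.1 %


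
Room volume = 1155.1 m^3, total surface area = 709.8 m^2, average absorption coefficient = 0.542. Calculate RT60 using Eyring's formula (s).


Given values:
  V = 1155.1 m^3, S = 709.8 m^2, alpha = 0.542
Formula: RT60 = 0.161 * V / (-S * ln(1 - alpha))
Compute ln(1 - 0.542) = ln(0.458) = -0.780886
Denominator: -709.8 * -0.780886 = 554.2729
Numerator: 0.161 * 1155.1 = 185.9711
RT60 = 185.9711 / 554.2729 = 0.336

0.336 s


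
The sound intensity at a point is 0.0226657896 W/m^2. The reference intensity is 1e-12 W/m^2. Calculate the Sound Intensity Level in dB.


Given values:
  I = 0.0226657896 W/m^2
  I_ref = 1e-12 W/m^2
Formula: SIL = 10 * log10(I / I_ref)
Compute ratio: I / I_ref = 22665789600
Compute log10: log10(22665789600) = 10.355371
Multiply: SIL = 10 * 10.355371 = 103.55

103.55 dB


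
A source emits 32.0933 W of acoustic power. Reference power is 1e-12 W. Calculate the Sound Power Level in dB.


Given values:
  W = 32.0933 W
  W_ref = 1e-12 W
Formula: SWL = 10 * log10(W / W_ref)
Compute ratio: W / W_ref = 32093300000000
Compute log10: log10(32093300000000) = 13.506414
Multiply: SWL = 10 * 13.506414 = 135.06

135.06 dB


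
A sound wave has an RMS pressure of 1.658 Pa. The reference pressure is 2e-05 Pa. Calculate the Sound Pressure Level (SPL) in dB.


Given values:
  p = 1.658 Pa
  p_ref = 2e-05 Pa
Formula: SPL = 20 * log10(p / p_ref)
Compute ratio: p / p_ref = 1.658 / 2e-05 = 82900
Compute log10: log10(82900) = 4.918555
Multiply: SPL = 20 * 4.918555 = 98.37

98.37 dB


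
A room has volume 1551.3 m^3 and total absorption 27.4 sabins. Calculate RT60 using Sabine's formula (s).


Given values:
  V = 1551.3 m^3
  A = 27.4 sabins
Formula: RT60 = 0.161 * V / A
Numerator: 0.161 * 1551.3 = 249.7593
RT60 = 249.7593 / 27.4 = 9.115

9.115 s


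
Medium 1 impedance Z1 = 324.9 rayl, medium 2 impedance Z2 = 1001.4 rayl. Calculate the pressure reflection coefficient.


Given values:
  Z1 = 324.9 rayl, Z2 = 1001.4 rayl
Formula: R = (Z2 - Z1) / (Z2 + Z1)
Numerator: Z2 - Z1 = 1001.4 - 324.9 = 676.5
Denominator: Z2 + Z1 = 1001.4 + 324.9 = 1326.3
R = 676.5 / 1326.3 = 0.5101

0.5101


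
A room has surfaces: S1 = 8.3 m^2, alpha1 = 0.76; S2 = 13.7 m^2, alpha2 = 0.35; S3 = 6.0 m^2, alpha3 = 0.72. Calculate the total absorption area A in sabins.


Given surfaces:
  Surface 1: 8.3 * 0.76 = 6.308
  Surface 2: 13.7 * 0.35 = 4.795
  Surface 3: 6.0 * 0.72 = 4.32
Formula: A = sum(Si * alpha_i)
A = 6.308 + 4.795 + 4.32
A = 15.42

15.42 sabins


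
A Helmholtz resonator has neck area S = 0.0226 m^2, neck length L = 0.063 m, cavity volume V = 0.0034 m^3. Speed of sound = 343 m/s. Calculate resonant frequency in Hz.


Given values:
  S = 0.0226 m^2, L = 0.063 m, V = 0.0034 m^3, c = 343 m/s
Formula: f = (c / (2*pi)) * sqrt(S / (V * L))
Compute V * L = 0.0034 * 0.063 = 0.0002142
Compute S / (V * L) = 0.0226 / 0.0002142 = 105.5089
Compute sqrt(105.5089) = 10.271753
Compute c / (2*pi) = 343 / 6.283185 = 54.590148
f = 54.590148 * 10.271753 = 560.74

560.74 Hz


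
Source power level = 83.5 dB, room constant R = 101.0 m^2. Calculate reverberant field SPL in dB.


Given values:
  Lw = 83.5 dB, R = 101.0 m^2
Formula: SPL = Lw + 10 * log10(4 / R)
Compute 4 / R = 4 / 101.0 = 0.039604
Compute 10 * log10(0.039604) = -14.0226
SPL = 83.5 + (-14.0226) = 69.48

69.48 dB


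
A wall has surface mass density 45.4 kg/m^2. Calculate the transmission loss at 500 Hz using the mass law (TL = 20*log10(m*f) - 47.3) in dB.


Given values:
  m = 45.4 kg/m^2, f = 500 Hz
Formula: TL = 20 * log10(m * f) - 47.3
Compute m * f = 45.4 * 500 = 22700.0
Compute log10(22700.0) = 4.356026
Compute 20 * 4.356026 = 87.1205
TL = 87.1205 - 47.3 = 39.82

39.82 dB


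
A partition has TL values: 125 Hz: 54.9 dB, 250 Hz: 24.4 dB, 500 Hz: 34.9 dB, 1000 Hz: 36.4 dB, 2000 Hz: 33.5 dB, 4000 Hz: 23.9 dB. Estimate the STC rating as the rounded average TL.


Given TL values at each frequency:
  125 Hz: 54.9 dB
  250 Hz: 24.4 dB
  500 Hz: 34.9 dB
  1000 Hz: 36.4 dB
  2000 Hz: 33.5 dB
  4000 Hz: 23.9 dB
Formula: STC ~ round(average of TL values)
Sum = 54.9 + 24.4 + 34.9 + 36.4 + 33.5 + 23.9 = 208.0
Average = 208.0 / 6 = 34.67
Rounded: 35

35


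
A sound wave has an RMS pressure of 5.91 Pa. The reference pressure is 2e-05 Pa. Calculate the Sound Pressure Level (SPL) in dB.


Given values:
  p = 5.91 Pa
  p_ref = 2e-05 Pa
Formula: SPL = 20 * log10(p / p_ref)
Compute ratio: p / p_ref = 5.91 / 2e-05 = 295500
Compute log10: log10(295500) = 5.470557
Multiply: SPL = 20 * 5.470557 = 109.41

109.41 dB


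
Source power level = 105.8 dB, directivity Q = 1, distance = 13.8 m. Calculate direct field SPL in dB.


Given values:
  Lw = 105.8 dB, Q = 1, r = 13.8 m
Formula: SPL = Lw + 10 * log10(Q / (4 * pi * r^2))
Compute 4 * pi * r^2 = 4 * pi * 13.8^2 = 2393.1396
Compute Q / denom = 1 / 2393.1396 = 0.00041786
Compute 10 * log10(0.00041786) = -33.7897
SPL = 105.8 + (-33.7897) = 72.01

72.01 dB


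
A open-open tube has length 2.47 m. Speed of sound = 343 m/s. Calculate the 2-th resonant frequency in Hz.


Given values:
  Tube type: open-open, L = 2.47 m, c = 343 m/s, n = 2
Formula: f_n = n * c / (2 * L)
Compute 2 * L = 2 * 2.47 = 4.94
f = 2 * 343 / 4.94
f = 138.87

138.87 Hz


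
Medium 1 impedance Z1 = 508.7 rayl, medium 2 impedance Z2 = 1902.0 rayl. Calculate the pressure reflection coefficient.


Given values:
  Z1 = 508.7 rayl, Z2 = 1902.0 rayl
Formula: R = (Z2 - Z1) / (Z2 + Z1)
Numerator: Z2 - Z1 = 1902.0 - 508.7 = 1393.3
Denominator: Z2 + Z1 = 1902.0 + 508.7 = 2410.7
R = 1393.3 / 2410.7 = 0.578

0.578


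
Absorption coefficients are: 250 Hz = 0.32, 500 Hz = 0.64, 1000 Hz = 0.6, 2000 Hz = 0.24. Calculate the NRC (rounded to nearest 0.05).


Given values:
  a_250 = 0.32, a_500 = 0.64
  a_1000 = 0.6, a_2000 = 0.24
Formula: NRC = (a250 + a500 + a1000 + a2000) / 4
Sum = 0.32 + 0.64 + 0.6 + 0.24 = 1.8
NRC = 1.8 / 4 = 0.45
Rounded to nearest 0.05: 0.45

0.45


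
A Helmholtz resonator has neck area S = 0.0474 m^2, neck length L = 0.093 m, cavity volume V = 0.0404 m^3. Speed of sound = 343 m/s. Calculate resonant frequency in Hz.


Given values:
  S = 0.0474 m^2, L = 0.093 m, V = 0.0404 m^3, c = 343 m/s
Formula: f = (c / (2*pi)) * sqrt(S / (V * L))
Compute V * L = 0.0404 * 0.093 = 0.0037572
Compute S / (V * L) = 0.0474 / 0.0037572 = 12.6158
Compute sqrt(12.6158) = 3.551873
Compute c / (2*pi) = 343 / 6.283185 = 54.590148
f = 54.590148 * 3.551873 = 193.9

193.9 Hz


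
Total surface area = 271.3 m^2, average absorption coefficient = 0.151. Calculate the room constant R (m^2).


Given values:
  S = 271.3 m^2, alpha = 0.151
Formula: R = S * alpha / (1 - alpha)
Numerator: 271.3 * 0.151 = 40.9663
Denominator: 1 - 0.151 = 0.849
R = 40.9663 / 0.849 = 48.25

48.25 m^2


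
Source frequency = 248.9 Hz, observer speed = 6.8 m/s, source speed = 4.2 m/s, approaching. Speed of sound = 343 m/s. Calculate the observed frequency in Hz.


Given values:
  f_s = 248.9 Hz, v_o = 6.8 m/s, v_s = 4.2 m/s
  Direction: approaching
Formula: f_o = f_s * (c + v_o) / (c - v_s)
Numerator: c + v_o = 343 + 6.8 = 349.8
Denominator: c - v_s = 343 - 4.2 = 338.8
f_o = 248.9 * 349.8 / 338.8 = 256.98

256.98 Hz


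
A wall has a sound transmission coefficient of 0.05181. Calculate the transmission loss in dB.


Given values:
  tau = 0.05181
Formula: TL = 10 * log10(1 / tau)
Compute 1 / tau = 1 / 0.05181 = 19.3013
Compute log10(19.3013) = 1.285587
TL = 10 * 1.285587 = 12.86

12.86 dB


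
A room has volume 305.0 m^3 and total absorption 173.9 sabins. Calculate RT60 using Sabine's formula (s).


Given values:
  V = 305.0 m^3
  A = 173.9 sabins
Formula: RT60 = 0.161 * V / A
Numerator: 0.161 * 305.0 = 49.105
RT60 = 49.105 / 173.9 = 0.282

0.282 s


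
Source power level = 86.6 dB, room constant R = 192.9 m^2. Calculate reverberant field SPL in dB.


Given values:
  Lw = 86.6 dB, R = 192.9 m^2
Formula: SPL = Lw + 10 * log10(4 / R)
Compute 4 / R = 4 / 192.9 = 0.020736
Compute 10 * log10(0.020736) = -16.8328
SPL = 86.6 + (-16.8328) = 69.77

69.77 dB


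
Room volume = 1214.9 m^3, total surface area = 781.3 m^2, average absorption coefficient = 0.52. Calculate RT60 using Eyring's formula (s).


Given values:
  V = 1214.9 m^3, S = 781.3 m^2, alpha = 0.52
Formula: RT60 = 0.161 * V / (-S * ln(1 - alpha))
Compute ln(1 - 0.52) = ln(0.48) = -0.733969
Denominator: -781.3 * -0.733969 = 573.45
Numerator: 0.161 * 1214.9 = 195.5989
RT60 = 195.5989 / 573.45 = 0.341

0.341 s


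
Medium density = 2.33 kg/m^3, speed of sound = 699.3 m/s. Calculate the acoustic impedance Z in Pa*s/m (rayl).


Given values:
  rho = 2.33 kg/m^3
  c = 699.3 m/s
Formula: Z = rho * c
Z = 2.33 * 699.3
Z = 1629.37

1629.37 rayl


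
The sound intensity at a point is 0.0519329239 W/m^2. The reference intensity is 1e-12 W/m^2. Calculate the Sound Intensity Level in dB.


Given values:
  I = 0.0519329239 W/m^2
  I_ref = 1e-12 W/m^2
Formula: SIL = 10 * log10(I / I_ref)
Compute ratio: I / I_ref = 51932923900
Compute log10: log10(51932923900) = 10.715443
Multiply: SIL = 10 * 10.715443 = 107.15

107.15 dB


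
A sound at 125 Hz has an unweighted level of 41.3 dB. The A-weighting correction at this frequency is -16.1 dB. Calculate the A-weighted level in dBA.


Given values:
  SPL = 41.3 dB
  A-weighting at 125 Hz = -16.1 dB
Formula: L_A = SPL + A_weight
L_A = 41.3 + (-16.1)
L_A = 25.2

25.2 dBA


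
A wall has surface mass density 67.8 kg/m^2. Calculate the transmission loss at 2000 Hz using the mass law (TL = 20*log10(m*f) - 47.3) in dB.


Given values:
  m = 67.8 kg/m^2, f = 2000 Hz
Formula: TL = 20 * log10(m * f) - 47.3
Compute m * f = 67.8 * 2000 = 135600.0
Compute log10(135600.0) = 5.13226
Compute 20 * 5.13226 = 102.6452
TL = 102.6452 - 47.3 = 55.35

55.35 dB


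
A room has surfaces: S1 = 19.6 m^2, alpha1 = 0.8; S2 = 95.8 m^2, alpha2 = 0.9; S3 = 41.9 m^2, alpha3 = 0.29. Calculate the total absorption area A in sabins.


Given surfaces:
  Surface 1: 19.6 * 0.8 = 15.68
  Surface 2: 95.8 * 0.9 = 86.22
  Surface 3: 41.9 * 0.29 = 12.151
Formula: A = sum(Si * alpha_i)
A = 15.68 + 86.22 + 12.151
A = 114.05

114.05 sabins


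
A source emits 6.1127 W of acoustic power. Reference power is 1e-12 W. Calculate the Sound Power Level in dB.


Given values:
  W = 6.1127 W
  W_ref = 1e-12 W
Formula: SWL = 10 * log10(W / W_ref)
Compute ratio: W / W_ref = 6112700000000
Compute log10: log10(6112700000000) = 12.786233
Multiply: SWL = 10 * 12.786233 = 127.86

127.86 dB


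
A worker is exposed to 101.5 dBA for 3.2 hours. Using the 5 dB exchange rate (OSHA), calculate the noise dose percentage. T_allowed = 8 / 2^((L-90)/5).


Given values:
  L = 101.5 dBA, T = 3.2 hours
Formula: T_allowed = 8 / 2^((L - 90) / 5)
Compute exponent: (101.5 - 90) / 5 = 2.3
Compute 2^(2.3) = 4.924578
T_allowed = 8 / 4.924578 = 1.624505 hours
Dose = (T / T_allowed) * 100
Dose = (3.2 / 1.624505) * 100 = 196.98

196.98 %


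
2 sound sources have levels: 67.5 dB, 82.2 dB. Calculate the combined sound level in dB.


Formula: L_total = 10 * log10( sum(10^(Li/10)) )
  Source 1: 10^(67.5/10) = 5623413.2519
  Source 2: 10^(82.2/10) = 165958690.7438
Sum of linear values = 171582103.9957
L_total = 10 * log10(171582103.9957) = 82.34

82.34 dB


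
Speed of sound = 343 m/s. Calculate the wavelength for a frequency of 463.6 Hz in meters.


Given values:
  c = 343 m/s, f = 463.6 Hz
Formula: lambda = c / f
lambda = 343 / 463.6
lambda = 0.7399

0.7399 m


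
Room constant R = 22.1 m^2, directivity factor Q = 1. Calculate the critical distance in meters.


Given values:
  R = 22.1 m^2, Q = 1
Formula: d_c = 0.141 * sqrt(Q * R)
Compute Q * R = 1 * 22.1 = 22.1
Compute sqrt(22.1) = 4.7011
d_c = 0.141 * 4.7011 = 0.663

0.663 m


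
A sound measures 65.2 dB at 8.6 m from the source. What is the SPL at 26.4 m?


Given values:
  SPL1 = 65.2 dB, r1 = 8.6 m, r2 = 26.4 m
Formula: SPL2 = SPL1 - 20 * log10(r2 / r1)
Compute ratio: r2 / r1 = 26.4 / 8.6 = 3.0698
Compute log10: log10(3.0698) = 0.48711
Compute drop: 20 * 0.48711 = 9.7422
SPL2 = 65.2 - 9.7422 = 55.46

55.46 dB


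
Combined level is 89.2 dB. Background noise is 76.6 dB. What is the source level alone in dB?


Given values:
  L_total = 89.2 dB, L_bg = 76.6 dB
Formula: L_source = 10 * log10(10^(L_total/10) - 10^(L_bg/10))
Convert to linear:
  10^(89.2/10) = 831763771.1027
  10^(76.6/10) = 45708818.9615
Difference: 831763771.1027 - 45708818.9615 = 786054952.1412
L_source = 10 * log10(786054952.1412) = 88.95

88.95 dB


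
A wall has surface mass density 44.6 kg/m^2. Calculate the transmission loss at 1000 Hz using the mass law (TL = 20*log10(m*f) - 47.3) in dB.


Given values:
  m = 44.6 kg/m^2, f = 1000 Hz
Formula: TL = 20 * log10(m * f) - 47.3
Compute m * f = 44.6 * 1000 = 44600.0
Compute log10(44600.0) = 4.649335
Compute 20 * 4.649335 = 92.9867
TL = 92.9867 - 47.3 = 45.69

45.69 dB


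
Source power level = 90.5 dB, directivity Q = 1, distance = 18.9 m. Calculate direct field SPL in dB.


Given values:
  Lw = 90.5 dB, Q = 1, r = 18.9 m
Formula: SPL = Lw + 10 * log10(Q / (4 * pi * r^2))
Compute 4 * pi * r^2 = 4 * pi * 18.9^2 = 4488.8332
Compute Q / denom = 1 / 4488.8332 = 0.00022278
Compute 10 * log10(0.00022278) = -36.5212
SPL = 90.5 + (-36.5212) = 53.98

53.98 dB


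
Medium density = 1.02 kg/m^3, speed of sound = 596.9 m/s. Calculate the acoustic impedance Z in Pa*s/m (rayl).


Given values:
  rho = 1.02 kg/m^3
  c = 596.9 m/s
Formula: Z = rho * c
Z = 1.02 * 596.9
Z = 608.84

608.84 rayl


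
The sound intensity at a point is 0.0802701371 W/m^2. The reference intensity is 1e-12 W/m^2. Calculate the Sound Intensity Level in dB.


Given values:
  I = 0.0802701371 W/m^2
  I_ref = 1e-12 W/m^2
Formula: SIL = 10 * log10(I / I_ref)
Compute ratio: I / I_ref = 80270137100
Compute log10: log10(80270137100) = 10.904554
Multiply: SIL = 10 * 10.904554 = 109.05

109.05 dB


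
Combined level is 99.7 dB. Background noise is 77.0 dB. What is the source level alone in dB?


Given values:
  L_total = 99.7 dB, L_bg = 77.0 dB
Formula: L_source = 10 * log10(10^(L_total/10) - 10^(L_bg/10))
Convert to linear:
  10^(99.7/10) = 9332543007.9699
  10^(77.0/10) = 50118723.3627
Difference: 9332543007.9699 - 50118723.3627 = 9282424284.6072
L_source = 10 * log10(9282424284.6072) = 99.68

99.68 dB


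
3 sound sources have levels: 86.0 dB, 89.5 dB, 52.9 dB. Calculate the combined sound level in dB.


Formula: L_total = 10 * log10( sum(10^(Li/10)) )
  Source 1: 10^(86.0/10) = 398107170.5535
  Source 2: 10^(89.5/10) = 891250938.1337
  Source 3: 10^(52.9/10) = 194984.46
Sum of linear values = 1289553093.1472
L_total = 10 * log10(1289553093.1472) = 91.1

91.1 dB


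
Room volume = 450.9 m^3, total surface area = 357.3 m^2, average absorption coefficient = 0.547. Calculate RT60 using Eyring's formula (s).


Given values:
  V = 450.9 m^3, S = 357.3 m^2, alpha = 0.547
Formula: RT60 = 0.161 * V / (-S * ln(1 - alpha))
Compute ln(1 - 0.547) = ln(0.453) = -0.791863
Denominator: -357.3 * -0.791863 = 282.9326
Numerator: 0.161 * 450.9 = 72.5949
RT60 = 72.5949 / 282.9326 = 0.257

0.257 s


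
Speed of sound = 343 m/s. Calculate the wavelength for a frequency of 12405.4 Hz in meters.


Given values:
  c = 343 m/s, f = 12405.4 Hz
Formula: lambda = c / f
lambda = 343 / 12405.4
lambda = 0.0276

0.0276 m


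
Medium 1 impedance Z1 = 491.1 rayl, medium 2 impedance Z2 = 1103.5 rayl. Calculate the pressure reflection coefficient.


Given values:
  Z1 = 491.1 rayl, Z2 = 1103.5 rayl
Formula: R = (Z2 - Z1) / (Z2 + Z1)
Numerator: Z2 - Z1 = 1103.5 - 491.1 = 612.4
Denominator: Z2 + Z1 = 1103.5 + 491.1 = 1594.6
R = 612.4 / 1594.6 = 0.384

0.384


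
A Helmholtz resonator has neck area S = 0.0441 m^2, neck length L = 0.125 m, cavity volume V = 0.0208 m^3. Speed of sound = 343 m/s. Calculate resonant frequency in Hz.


Given values:
  S = 0.0441 m^2, L = 0.125 m, V = 0.0208 m^3, c = 343 m/s
Formula: f = (c / (2*pi)) * sqrt(S / (V * L))
Compute V * L = 0.0208 * 0.125 = 0.0026
Compute S / (V * L) = 0.0441 / 0.0026 = 16.9615
Compute sqrt(16.9615) = 4.118434
Compute c / (2*pi) = 343 / 6.283185 = 54.590148
f = 54.590148 * 4.118434 = 224.83

224.83 Hz


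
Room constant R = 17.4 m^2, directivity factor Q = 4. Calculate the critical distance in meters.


Given values:
  R = 17.4 m^2, Q = 4
Formula: d_c = 0.141 * sqrt(Q * R)
Compute Q * R = 4 * 17.4 = 69.6
Compute sqrt(69.6) = 8.3427
d_c = 0.141 * 8.3427 = 1.176

1.176 m


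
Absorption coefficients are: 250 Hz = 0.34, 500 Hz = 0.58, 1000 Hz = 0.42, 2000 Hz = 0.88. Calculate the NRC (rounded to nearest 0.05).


Given values:
  a_250 = 0.34, a_500 = 0.58
  a_1000 = 0.42, a_2000 = 0.88
Formula: NRC = (a250 + a500 + a1000 + a2000) / 4
Sum = 0.34 + 0.58 + 0.42 + 0.88 = 2.22
NRC = 2.22 / 4 = 0.555
Rounded to nearest 0.05: 0.55

0.55


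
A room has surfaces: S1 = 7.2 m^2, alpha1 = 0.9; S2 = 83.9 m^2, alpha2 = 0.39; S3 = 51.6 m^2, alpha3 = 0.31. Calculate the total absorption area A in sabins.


Given surfaces:
  Surface 1: 7.2 * 0.9 = 6.48
  Surface 2: 83.9 * 0.39 = 32.721
  Surface 3: 51.6 * 0.31 = 15.996
Formula: A = sum(Si * alpha_i)
A = 6.48 + 32.721 + 15.996
A = 55.2

55.2 sabins


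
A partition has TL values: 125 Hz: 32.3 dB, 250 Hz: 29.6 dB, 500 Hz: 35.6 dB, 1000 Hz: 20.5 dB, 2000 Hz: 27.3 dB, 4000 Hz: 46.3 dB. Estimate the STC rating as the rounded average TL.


Given TL values at each frequency:
  125 Hz: 32.3 dB
  250 Hz: 29.6 dB
  500 Hz: 35.6 dB
  1000 Hz: 20.5 dB
  2000 Hz: 27.3 dB
  4000 Hz: 46.3 dB
Formula: STC ~ round(average of TL values)
Sum = 32.3 + 29.6 + 35.6 + 20.5 + 27.3 + 46.3 = 191.6
Average = 191.6 / 6 = 31.93
Rounded: 32

32


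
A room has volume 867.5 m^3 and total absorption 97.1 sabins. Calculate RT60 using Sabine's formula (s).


Given values:
  V = 867.5 m^3
  A = 97.1 sabins
Formula: RT60 = 0.161 * V / A
Numerator: 0.161 * 867.5 = 139.6675
RT60 = 139.6675 / 97.1 = 1.438

1.438 s


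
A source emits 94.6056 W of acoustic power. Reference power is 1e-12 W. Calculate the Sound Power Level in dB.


Given values:
  W = 94.6056 W
  W_ref = 1e-12 W
Formula: SWL = 10 * log10(W / W_ref)
Compute ratio: W / W_ref = 94605600000000
Compute log10: log10(94605600000000) = 13.975917
Multiply: SWL = 10 * 13.975917 = 139.76

139.76 dB


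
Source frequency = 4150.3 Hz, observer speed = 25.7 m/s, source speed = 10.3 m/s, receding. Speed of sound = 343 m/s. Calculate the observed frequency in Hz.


Given values:
  f_s = 4150.3 Hz, v_o = 25.7 m/s, v_s = 10.3 m/s
  Direction: receding
Formula: f_o = f_s * (c - v_o) / (c + v_s)
Numerator: c - v_o = 343 - 25.7 = 317.3
Denominator: c + v_s = 343 + 10.3 = 353.3
f_o = 4150.3 * 317.3 / 353.3 = 3727.4

3727.4 Hz


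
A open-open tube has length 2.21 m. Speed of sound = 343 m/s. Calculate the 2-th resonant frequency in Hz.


Given values:
  Tube type: open-open, L = 2.21 m, c = 343 m/s, n = 2
Formula: f_n = n * c / (2 * L)
Compute 2 * L = 2 * 2.21 = 4.42
f = 2 * 343 / 4.42
f = 155.2

155.2 Hz


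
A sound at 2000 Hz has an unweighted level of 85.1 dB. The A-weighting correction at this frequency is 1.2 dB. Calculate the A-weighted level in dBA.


Given values:
  SPL = 85.1 dB
  A-weighting at 2000 Hz = 1.2 dB
Formula: L_A = SPL + A_weight
L_A = 85.1 + (1.2)
L_A = 86.3

86.3 dBA


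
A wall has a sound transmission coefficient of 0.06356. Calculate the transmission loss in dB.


Given values:
  tau = 0.06356
Formula: TL = 10 * log10(1 / tau)
Compute 1 / tau = 1 / 0.06356 = 15.7332
Compute log10(15.7332) = 1.196817
TL = 10 * 1.196817 = 11.97

11.97 dB


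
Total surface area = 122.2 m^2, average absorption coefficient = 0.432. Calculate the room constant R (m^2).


Given values:
  S = 122.2 m^2, alpha = 0.432
Formula: R = S * alpha / (1 - alpha)
Numerator: 122.2 * 0.432 = 52.7904
Denominator: 1 - 0.432 = 0.568
R = 52.7904 / 0.568 = 92.94

92.94 m^2


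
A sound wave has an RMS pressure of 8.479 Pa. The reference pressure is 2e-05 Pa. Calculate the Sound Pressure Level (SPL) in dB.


Given values:
  p = 8.479 Pa
  p_ref = 2e-05 Pa
Formula: SPL = 20 * log10(p / p_ref)
Compute ratio: p / p_ref = 8.479 / 2e-05 = 423950
Compute log10: log10(423950) = 5.627315
Multiply: SPL = 20 * 5.627315 = 112.55

112.55 dB


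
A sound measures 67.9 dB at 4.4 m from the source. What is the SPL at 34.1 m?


Given values:
  SPL1 = 67.9 dB, r1 = 4.4 m, r2 = 34.1 m
Formula: SPL2 = SPL1 - 20 * log10(r2 / r1)
Compute ratio: r2 / r1 = 34.1 / 4.4 = 7.75
Compute log10: log10(7.75) = 0.889302
Compute drop: 20 * 0.889302 = 17.786
SPL2 = 67.9 - 17.786 = 50.11

50.11 dB


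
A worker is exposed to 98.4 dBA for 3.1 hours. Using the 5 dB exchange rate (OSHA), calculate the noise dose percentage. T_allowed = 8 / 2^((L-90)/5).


Given values:
  L = 98.4 dBA, T = 3.1 hours
Formula: T_allowed = 8 / 2^((L - 90) / 5)
Compute exponent: (98.4 - 90) / 5 = 1.68
Compute 2^(1.68) = 3.20428
T_allowed = 8 / 3.20428 = 2.496661 hours
Dose = (T / T_allowed) * 100
Dose = (3.1 / 2.496661) * 100 = 124.17

124.17 %


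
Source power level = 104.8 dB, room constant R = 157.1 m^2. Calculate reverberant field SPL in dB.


Given values:
  Lw = 104.8 dB, R = 157.1 m^2
Formula: SPL = Lw + 10 * log10(4 / R)
Compute 4 / R = 4 / 157.1 = 0.025461
Compute 10 * log10(0.025461) = -15.9412
SPL = 104.8 + (-15.9412) = 88.86

88.86 dB


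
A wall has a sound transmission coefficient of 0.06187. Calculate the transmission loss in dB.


Given values:
  tau = 0.06187
Formula: TL = 10 * log10(1 / tau)
Compute 1 / tau = 1 / 0.06187 = 16.1629
Compute log10(16.1629) = 1.208519
TL = 10 * 1.208519 = 12.09

12.09 dB


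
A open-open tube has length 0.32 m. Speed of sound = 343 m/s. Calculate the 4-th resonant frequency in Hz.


Given values:
  Tube type: open-open, L = 0.32 m, c = 343 m/s, n = 4
Formula: f_n = n * c / (2 * L)
Compute 2 * L = 2 * 0.32 = 0.64
f = 4 * 343 / 0.64
f = 2143.75

2143.75 Hz


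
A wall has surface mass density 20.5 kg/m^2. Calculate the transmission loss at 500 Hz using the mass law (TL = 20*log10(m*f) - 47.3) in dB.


Given values:
  m = 20.5 kg/m^2, f = 500 Hz
Formula: TL = 20 * log10(m * f) - 47.3
Compute m * f = 20.5 * 500 = 10250.0
Compute log10(10250.0) = 4.010724
Compute 20 * 4.010724 = 80.2145
TL = 80.2145 - 47.3 = 32.91

32.91 dB


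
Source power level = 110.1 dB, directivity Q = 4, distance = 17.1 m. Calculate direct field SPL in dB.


Given values:
  Lw = 110.1 dB, Q = 4, r = 17.1 m
Formula: SPL = Lw + 10 * log10(Q / (4 * pi * r^2))
Compute 4 * pi * r^2 = 4 * pi * 17.1^2 = 3674.5324
Compute Q / denom = 4 / 3674.5324 = 0.00108857
Compute 10 * log10(0.00108857) = -29.6314
SPL = 110.1 + (-29.6314) = 80.47

80.47 dB


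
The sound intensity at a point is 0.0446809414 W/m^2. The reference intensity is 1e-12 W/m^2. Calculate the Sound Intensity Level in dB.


Given values:
  I = 0.0446809414 W/m^2
  I_ref = 1e-12 W/m^2
Formula: SIL = 10 * log10(I / I_ref)
Compute ratio: I / I_ref = 44680941400
Compute log10: log10(44680941400) = 10.650122
Multiply: SIL = 10 * 10.650122 = 106.5

106.5 dB


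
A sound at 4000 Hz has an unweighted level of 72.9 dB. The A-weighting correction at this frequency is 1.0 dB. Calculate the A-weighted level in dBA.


Given values:
  SPL = 72.9 dB
  A-weighting at 4000 Hz = 1.0 dB
Formula: L_A = SPL + A_weight
L_A = 72.9 + (1.0)
L_A = 73.9

73.9 dBA


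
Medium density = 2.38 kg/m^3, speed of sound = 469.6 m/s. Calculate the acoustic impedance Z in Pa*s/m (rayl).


Given values:
  rho = 2.38 kg/m^3
  c = 469.6 m/s
Formula: Z = rho * c
Z = 2.38 * 469.6
Z = 1117.65

1117.65 rayl


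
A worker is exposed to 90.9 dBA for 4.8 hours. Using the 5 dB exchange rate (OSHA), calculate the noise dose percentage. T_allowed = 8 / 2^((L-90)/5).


Given values:
  L = 90.9 dBA, T = 4.8 hours
Formula: T_allowed = 8 / 2^((L - 90) / 5)
Compute exponent: (90.9 - 90) / 5 = 0.18
Compute 2^(0.18) = 1.132884
T_allowed = 8 / 1.132884 = 7.061623 hours
Dose = (T / T_allowed) * 100
Dose = (4.8 / 7.061623) * 100 = 67.97

67.97 %


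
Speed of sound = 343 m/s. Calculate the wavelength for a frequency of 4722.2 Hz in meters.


Given values:
  c = 343 m/s, f = 4722.2 Hz
Formula: lambda = c / f
lambda = 343 / 4722.2
lambda = 0.0726

0.0726 m


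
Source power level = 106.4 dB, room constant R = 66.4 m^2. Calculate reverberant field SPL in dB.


Given values:
  Lw = 106.4 dB, R = 66.4 m^2
Formula: SPL = Lw + 10 * log10(4 / R)
Compute 4 / R = 4 / 66.4 = 0.060241
Compute 10 * log10(0.060241) = -12.2011
SPL = 106.4 + (-12.2011) = 94.2

94.2 dB


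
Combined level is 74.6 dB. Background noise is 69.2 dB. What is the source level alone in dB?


Given values:
  L_total = 74.6 dB, L_bg = 69.2 dB
Formula: L_source = 10 * log10(10^(L_total/10) - 10^(L_bg/10))
Convert to linear:
  10^(74.6/10) = 28840315.0313
  10^(69.2/10) = 8317637.711
Difference: 28840315.0313 - 8317637.711 = 20522677.3203
L_source = 10 * log10(20522677.3203) = 73.12

73.12 dB


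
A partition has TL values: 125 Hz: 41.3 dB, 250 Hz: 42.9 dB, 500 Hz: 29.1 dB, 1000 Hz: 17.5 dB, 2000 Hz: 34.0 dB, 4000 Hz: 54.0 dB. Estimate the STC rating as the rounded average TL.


Given TL values at each frequency:
  125 Hz: 41.3 dB
  250 Hz: 42.9 dB
  500 Hz: 29.1 dB
  1000 Hz: 17.5 dB
  2000 Hz: 34.0 dB
  4000 Hz: 54.0 dB
Formula: STC ~ round(average of TL values)
Sum = 41.3 + 42.9 + 29.1 + 17.5 + 34.0 + 54.0 = 218.8
Average = 218.8 / 6 = 36.47
Rounded: 36

36


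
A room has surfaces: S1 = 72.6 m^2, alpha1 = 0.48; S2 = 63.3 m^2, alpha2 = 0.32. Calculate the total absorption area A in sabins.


Given surfaces:
  Surface 1: 72.6 * 0.48 = 34.848
  Surface 2: 63.3 * 0.32 = 20.256
Formula: A = sum(Si * alpha_i)
A = 34.848 + 20.256
A = 55.1

55.1 sabins


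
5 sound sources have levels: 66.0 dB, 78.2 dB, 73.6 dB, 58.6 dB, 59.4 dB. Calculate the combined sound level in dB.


Formula: L_total = 10 * log10( sum(10^(Li/10)) )
  Source 1: 10^(66.0/10) = 3981071.7055
  Source 2: 10^(78.2/10) = 66069344.8008
  Source 3: 10^(73.6/10) = 22908676.5277
  Source 4: 10^(58.6/10) = 724435.9601
  Source 5: 10^(59.4/10) = 870963.59
Sum of linear values = 94554492.5841
L_total = 10 * log10(94554492.5841) = 79.76

79.76 dB
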